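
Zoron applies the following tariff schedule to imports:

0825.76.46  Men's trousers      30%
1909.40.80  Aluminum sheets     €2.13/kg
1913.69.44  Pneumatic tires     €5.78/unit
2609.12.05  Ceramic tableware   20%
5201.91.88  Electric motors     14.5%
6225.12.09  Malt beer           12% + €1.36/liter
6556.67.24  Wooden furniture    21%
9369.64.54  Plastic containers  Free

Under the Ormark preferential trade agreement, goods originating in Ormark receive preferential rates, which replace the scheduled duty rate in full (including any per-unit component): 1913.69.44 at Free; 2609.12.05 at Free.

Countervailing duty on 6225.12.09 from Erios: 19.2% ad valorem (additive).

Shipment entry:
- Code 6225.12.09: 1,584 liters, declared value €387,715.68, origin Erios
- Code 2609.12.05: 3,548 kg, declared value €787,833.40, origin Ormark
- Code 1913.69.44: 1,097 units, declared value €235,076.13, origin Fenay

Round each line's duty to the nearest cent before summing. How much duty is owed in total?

Line 1 (6225.12.09, Erios, 1,584 liters, €387,715.68):
Base rate for 6225.12.09 is 12% + €1.36/liter.
Additional duty on 6225.12.09 from Erios: +19.2%. Applied ad valorem rate: 12% + 19.2% = 31.2%.
Duty = €387,715.68 × 31.2% + 1,584 × €1.36 = €123,121.53.
Line 2 (2609.12.05, Ormark, 3,548 kg, €787,833.40):
Base rate for 2609.12.05 is 20%.
Origin Ormark qualifies under the Zoron–Ormark agreement and 2609.12.05 is covered: preferential rate Free applies instead.
Duty = €787,833.40 × 0% = €0.00.
Line 3 (1913.69.44, Fenay, 1,097 units, €235,076.13):
Base rate for 1913.69.44 is €5.78/unit.
1913.69.44 has an FTA preferential rate, but origin Fenay is not Ormark; base rate stands.
Duty = 1,097 × €5.78 = €6,340.66.
Total = €123,121.53 + €0.00 + €6,340.66 = €129,462.19.

€129,462.19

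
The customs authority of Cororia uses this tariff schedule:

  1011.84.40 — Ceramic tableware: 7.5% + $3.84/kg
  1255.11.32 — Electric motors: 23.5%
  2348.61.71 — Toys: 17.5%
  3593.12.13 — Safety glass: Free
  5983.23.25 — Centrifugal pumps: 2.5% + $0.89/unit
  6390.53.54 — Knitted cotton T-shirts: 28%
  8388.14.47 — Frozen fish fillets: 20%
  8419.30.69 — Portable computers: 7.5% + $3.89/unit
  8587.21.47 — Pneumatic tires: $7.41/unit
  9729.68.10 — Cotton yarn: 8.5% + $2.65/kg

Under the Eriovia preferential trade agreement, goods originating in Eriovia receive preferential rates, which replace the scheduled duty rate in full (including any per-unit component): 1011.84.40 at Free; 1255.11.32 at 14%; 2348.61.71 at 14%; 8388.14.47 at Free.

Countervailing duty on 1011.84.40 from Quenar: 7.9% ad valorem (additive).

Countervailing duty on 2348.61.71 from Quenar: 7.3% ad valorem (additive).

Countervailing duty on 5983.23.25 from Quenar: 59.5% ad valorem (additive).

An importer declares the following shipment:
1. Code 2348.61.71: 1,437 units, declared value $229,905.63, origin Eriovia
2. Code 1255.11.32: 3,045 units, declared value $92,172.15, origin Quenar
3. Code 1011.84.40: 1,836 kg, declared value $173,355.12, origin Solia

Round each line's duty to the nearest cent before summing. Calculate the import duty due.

$73,899.12

Line 1 (2348.61.71, Eriovia, 1,437 units, $229,905.63):
Base rate for 2348.61.71 is 17.5%.
Origin Eriovia qualifies under the Cororia–Eriovia agreement and 2348.61.71 is covered: preferential rate 14% applies instead.
The additional-duty order on 2348.61.71 targets Quenar, not Eriovia; it does not apply.
Duty = $229,905.63 × 14% = $32,186.79.
Line 2 (1255.11.32, Quenar, 3,045 units, $92,172.15):
Base rate for 1255.11.32 is 23.5%.
1255.11.32 has an FTA preferential rate, but origin Quenar is not Eriovia; base rate stands.
Duty = $92,172.15 × 23.5% = $21,660.46.
Line 3 (1011.84.40, Solia, 1,836 kg, $173,355.12):
Base rate for 1011.84.40 is 7.5% + $3.84/kg.
1011.84.40 has an FTA preferential rate, but origin Solia is not Eriovia; base rate stands.
The additional-duty order on 1011.84.40 targets Quenar, not Solia; it does not apply.
Duty = $173,355.12 × 7.5% + 1,836 × $3.84 = $20,051.87.
Total = $32,186.79 + $21,660.46 + $20,051.87 = $73,899.12.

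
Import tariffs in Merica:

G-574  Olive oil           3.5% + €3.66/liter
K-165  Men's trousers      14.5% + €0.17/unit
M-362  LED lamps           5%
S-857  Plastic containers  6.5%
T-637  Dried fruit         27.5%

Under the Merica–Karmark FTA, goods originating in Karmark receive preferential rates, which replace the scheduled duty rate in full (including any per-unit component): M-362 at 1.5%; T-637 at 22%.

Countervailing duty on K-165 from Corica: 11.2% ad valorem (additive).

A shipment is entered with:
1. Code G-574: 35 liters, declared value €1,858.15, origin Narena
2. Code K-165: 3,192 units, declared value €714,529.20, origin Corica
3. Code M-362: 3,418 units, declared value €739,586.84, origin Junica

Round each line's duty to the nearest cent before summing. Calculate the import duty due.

Line 1 (G-574, Narena, 35 liters, €1,858.15):
Base rate for G-574 is 3.5% + €3.66/liter.
Duty = €1,858.15 × 3.5% + 35 × €3.66 = €193.14.
Line 2 (K-165, Corica, 3,192 units, €714,529.20):
Base rate for K-165 is 14.5% + €0.17/unit.
Additional duty on K-165 from Corica: +11.2%. Applied ad valorem rate: 14.5% + 11.2% = 25.7%.
Duty = €714,529.20 × 25.7% + 3,192 × €0.17 = €184,176.64.
Line 3 (M-362, Junica, 3,418 units, €739,586.84):
Base rate for M-362 is 5%.
M-362 has an FTA preferential rate, but origin Junica is not Karmark; base rate stands.
Duty = €739,586.84 × 5% = €36,979.34.
Total = €193.14 + €184,176.64 + €36,979.34 = €221,349.12.

€221,349.12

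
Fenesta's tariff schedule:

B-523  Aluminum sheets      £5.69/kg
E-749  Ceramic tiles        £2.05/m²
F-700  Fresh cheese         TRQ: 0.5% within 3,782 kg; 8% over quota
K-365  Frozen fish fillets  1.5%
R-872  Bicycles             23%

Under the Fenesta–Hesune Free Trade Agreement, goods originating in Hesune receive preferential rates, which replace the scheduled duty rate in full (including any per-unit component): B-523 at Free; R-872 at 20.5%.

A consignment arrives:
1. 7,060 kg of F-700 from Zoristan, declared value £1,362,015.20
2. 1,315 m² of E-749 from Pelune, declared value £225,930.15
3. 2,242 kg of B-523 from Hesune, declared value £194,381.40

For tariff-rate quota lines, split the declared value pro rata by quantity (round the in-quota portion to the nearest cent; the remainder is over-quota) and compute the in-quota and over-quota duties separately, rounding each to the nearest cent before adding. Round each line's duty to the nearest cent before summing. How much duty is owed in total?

£56,935.21

Line 1 (F-700, Zoristan, 7,060 kg, £1,362,015.20):
Code F-700 is under a tariff-rate quota (threshold 3,782 kg). In-quota: 3,782 kg at 0.5%; over-quota: 3,278 kg at 8%.
Pro-rata value split: in-quota = £1,362,015.20 × 3,782/7,060 = £729,623.44; over-quota = £1,362,015.20 − £729,623.44 = £632,391.76.
In-quota duty = £729,623.44 × 0.5% = £3,648.12. Over-quota duty = £632,391.76 × 8% = £50,591.34.
Line duty = £3,648.12 + £50,591.34 = £54,239.46.
Line 2 (E-749, Pelune, 1,315 m², £225,930.15):
Base rate for E-749 is £2.05/m².
Duty = 1,315 × £2.05 = £2,695.75.
Line 3 (B-523, Hesune, 2,242 kg, £194,381.40):
Base rate for B-523 is £5.69/kg.
Origin Hesune qualifies under the Fenesta–Hesune agreement and B-523 is covered: preferential rate Free applies instead.
Duty = £194,381.40 × 0% = £0.00.
Total = £54,239.46 + £2,695.75 + £0.00 = £56,935.21.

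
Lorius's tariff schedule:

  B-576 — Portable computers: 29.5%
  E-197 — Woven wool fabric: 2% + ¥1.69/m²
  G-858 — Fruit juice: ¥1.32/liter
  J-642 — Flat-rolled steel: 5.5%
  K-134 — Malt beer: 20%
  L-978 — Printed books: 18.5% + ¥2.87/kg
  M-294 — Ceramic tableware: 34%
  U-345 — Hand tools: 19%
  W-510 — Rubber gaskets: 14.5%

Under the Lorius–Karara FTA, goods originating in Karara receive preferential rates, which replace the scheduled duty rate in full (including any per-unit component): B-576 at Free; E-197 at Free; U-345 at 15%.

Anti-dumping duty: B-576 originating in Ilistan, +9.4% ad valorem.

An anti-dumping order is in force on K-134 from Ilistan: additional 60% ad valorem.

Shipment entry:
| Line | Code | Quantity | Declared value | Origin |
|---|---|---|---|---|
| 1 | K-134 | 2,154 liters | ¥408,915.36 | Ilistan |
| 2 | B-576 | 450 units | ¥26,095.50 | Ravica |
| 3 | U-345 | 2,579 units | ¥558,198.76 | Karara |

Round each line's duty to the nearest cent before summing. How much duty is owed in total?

¥418,560.27

Line 1 (K-134, Ilistan, 2,154 liters, ¥408,915.36):
Base rate for K-134 is 20%.
Additional duty on K-134 from Ilistan: +60%. Applied ad valorem rate: 20% + 60% = 80%.
Duty = ¥408,915.36 × 80% = ¥327,132.29.
Line 2 (B-576, Ravica, 450 units, ¥26,095.50):
Base rate for B-576 is 29.5%.
B-576 has an FTA preferential rate, but origin Ravica is not Karara; base rate stands.
The additional-duty order on B-576 targets Ilistan, not Ravica; it does not apply.
Duty = ¥26,095.50 × 29.5% = ¥7,698.17.
Line 3 (U-345, Karara, 2,579 units, ¥558,198.76):
Base rate for U-345 is 19%.
Origin Karara qualifies under the Lorius–Karara agreement and U-345 is covered: preferential rate 15% applies instead.
Duty = ¥558,198.76 × 15% = ¥83,729.81.
Total = ¥327,132.29 + ¥7,698.17 + ¥83,729.81 = ¥418,560.27.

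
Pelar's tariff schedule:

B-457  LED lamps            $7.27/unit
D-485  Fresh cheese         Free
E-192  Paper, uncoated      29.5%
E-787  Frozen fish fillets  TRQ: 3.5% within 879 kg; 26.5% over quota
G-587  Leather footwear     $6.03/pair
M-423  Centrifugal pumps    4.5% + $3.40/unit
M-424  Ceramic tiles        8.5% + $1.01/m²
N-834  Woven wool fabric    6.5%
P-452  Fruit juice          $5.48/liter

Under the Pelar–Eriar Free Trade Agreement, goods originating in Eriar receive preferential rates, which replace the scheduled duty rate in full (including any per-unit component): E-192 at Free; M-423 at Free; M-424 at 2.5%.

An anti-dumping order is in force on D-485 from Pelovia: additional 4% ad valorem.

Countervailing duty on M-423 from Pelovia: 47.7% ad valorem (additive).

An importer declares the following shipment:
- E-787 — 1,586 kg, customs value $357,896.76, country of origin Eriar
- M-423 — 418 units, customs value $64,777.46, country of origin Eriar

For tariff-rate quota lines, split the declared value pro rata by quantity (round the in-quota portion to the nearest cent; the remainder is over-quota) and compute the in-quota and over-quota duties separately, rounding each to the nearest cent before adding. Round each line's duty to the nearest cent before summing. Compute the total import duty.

$49,220.96

Line 1 (E-787, Eriar, 1,586 kg, $357,896.76):
Code E-787 is under a tariff-rate quota (threshold 879 kg). In-quota: 879 kg at 3.5%; over-quota: 707 kg at 26.5%.
Pro-rata value split: in-quota = $357,896.76 × 879/1,586 = $198,355.14; over-quota = $357,896.76 − $198,355.14 = $159,541.62.
In-quota duty = $198,355.14 × 3.5% = $6,942.43. Over-quota duty = $159,541.62 × 26.5% = $42,278.53.
Line duty = $6,942.43 + $42,278.53 = $49,220.96.
Line 2 (M-423, Eriar, 418 units, $64,777.46):
Base rate for M-423 is 4.5% + $3.40/unit.
Origin Eriar qualifies under the Pelar–Eriar agreement and M-423 is covered: preferential rate Free applies instead.
The additional-duty order on M-423 targets Pelovia, not Eriar; it does not apply.
Duty = $64,777.46 × 0% = $0.00.
Total = $49,220.96 + $0.00 = $49,220.96.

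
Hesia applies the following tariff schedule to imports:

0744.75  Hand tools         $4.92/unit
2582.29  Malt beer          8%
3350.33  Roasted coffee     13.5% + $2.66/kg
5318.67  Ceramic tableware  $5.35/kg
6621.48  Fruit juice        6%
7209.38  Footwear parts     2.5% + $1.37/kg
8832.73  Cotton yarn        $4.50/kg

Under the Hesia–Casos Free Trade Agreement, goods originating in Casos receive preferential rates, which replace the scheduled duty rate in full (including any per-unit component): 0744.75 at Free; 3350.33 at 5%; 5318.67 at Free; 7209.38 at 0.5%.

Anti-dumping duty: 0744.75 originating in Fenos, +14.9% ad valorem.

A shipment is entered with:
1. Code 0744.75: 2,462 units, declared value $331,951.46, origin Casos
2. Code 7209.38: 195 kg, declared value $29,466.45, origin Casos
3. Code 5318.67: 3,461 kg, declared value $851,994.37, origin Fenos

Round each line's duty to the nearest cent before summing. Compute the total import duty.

Line 1 (0744.75, Casos, 2,462 units, $331,951.46):
Base rate for 0744.75 is $4.92/unit.
Origin Casos qualifies under the Hesia–Casos agreement and 0744.75 is covered: preferential rate Free applies instead.
The additional-duty order on 0744.75 targets Fenos, not Casos; it does not apply.
Duty = $331,951.46 × 0% = $0.00.
Line 2 (7209.38, Casos, 195 kg, $29,466.45):
Base rate for 7209.38 is 2.5% + $1.37/kg.
Origin Casos qualifies under the Hesia–Casos agreement and 7209.38 is covered: preferential rate 0.5% applies instead.
Duty = $29,466.45 × 0.5% = $147.33.
Line 3 (5318.67, Fenos, 3,461 kg, $851,994.37):
Base rate for 5318.67 is $5.35/kg.
5318.67 has an FTA preferential rate, but origin Fenos is not Casos; base rate stands.
Duty = 3,461 × $5.35 = $18,516.35.
Total = $0.00 + $147.33 + $18,516.35 = $18,663.68.

$18,663.68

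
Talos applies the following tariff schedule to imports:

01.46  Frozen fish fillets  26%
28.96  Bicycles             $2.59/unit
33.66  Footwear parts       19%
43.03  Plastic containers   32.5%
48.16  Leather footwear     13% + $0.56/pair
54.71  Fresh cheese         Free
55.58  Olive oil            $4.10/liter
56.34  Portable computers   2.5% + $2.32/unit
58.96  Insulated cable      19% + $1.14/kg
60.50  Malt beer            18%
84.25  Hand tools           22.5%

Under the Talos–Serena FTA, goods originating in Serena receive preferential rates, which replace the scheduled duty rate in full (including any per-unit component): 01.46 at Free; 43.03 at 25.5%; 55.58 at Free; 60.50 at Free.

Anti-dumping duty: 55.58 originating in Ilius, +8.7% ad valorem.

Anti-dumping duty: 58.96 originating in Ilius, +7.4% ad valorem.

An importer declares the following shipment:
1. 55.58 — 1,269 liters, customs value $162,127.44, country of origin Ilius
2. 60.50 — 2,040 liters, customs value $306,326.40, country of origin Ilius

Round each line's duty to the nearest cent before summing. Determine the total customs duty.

Line 1 (55.58, Ilius, 1,269 liters, $162,127.44):
Base rate for 55.58 is $4.10/liter.
55.58 has an FTA preferential rate, but origin Ilius is not Serena; base rate stands.
Additional duty on 55.58 from Ilius: +8.7% ad valorem. Applied ad valorem rate = 8.7%.
Duty = $162,127.44 × 8.7% + 1,269 × $4.10 = $19,307.99.
Line 2 (60.50, Ilius, 2,040 liters, $306,326.40):
Base rate for 60.50 is 18%.
60.50 has an FTA preferential rate, but origin Ilius is not Serena; base rate stands.
Duty = $306,326.40 × 18% = $55,138.75.
Total = $19,307.99 + $55,138.75 = $74,446.74.

$74,446.74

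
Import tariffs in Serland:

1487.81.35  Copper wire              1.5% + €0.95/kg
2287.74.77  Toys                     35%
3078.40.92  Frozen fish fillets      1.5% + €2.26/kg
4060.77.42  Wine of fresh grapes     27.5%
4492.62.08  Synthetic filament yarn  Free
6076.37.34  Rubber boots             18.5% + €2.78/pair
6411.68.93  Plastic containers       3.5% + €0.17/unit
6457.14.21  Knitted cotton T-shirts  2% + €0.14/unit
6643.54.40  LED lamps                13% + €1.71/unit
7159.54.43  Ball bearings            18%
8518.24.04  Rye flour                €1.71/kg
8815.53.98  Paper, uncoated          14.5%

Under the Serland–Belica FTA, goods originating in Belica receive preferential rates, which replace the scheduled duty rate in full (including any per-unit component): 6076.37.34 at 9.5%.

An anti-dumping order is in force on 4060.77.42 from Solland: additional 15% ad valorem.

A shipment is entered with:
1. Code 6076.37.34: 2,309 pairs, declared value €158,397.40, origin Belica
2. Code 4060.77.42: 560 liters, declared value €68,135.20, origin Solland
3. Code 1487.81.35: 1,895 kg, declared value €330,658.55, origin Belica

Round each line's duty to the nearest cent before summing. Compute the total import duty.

€50,765.34

Line 1 (6076.37.34, Belica, 2,309 pairs, €158,397.40):
Base rate for 6076.37.34 is 18.5% + €2.78/pair.
Origin Belica qualifies under the Serland–Belica agreement and 6076.37.34 is covered: preferential rate 9.5% applies instead.
Duty = €158,397.40 × 9.5% = €15,047.75.
Line 2 (4060.77.42, Solland, 560 liters, €68,135.20):
Base rate for 4060.77.42 is 27.5%.
Additional duty on 4060.77.42 from Solland: +15%. Applied ad valorem rate: 27.5% + 15% = 42.5%.
Duty = €68,135.20 × 42.5% = €28,957.46.
Line 3 (1487.81.35, Belica, 1,895 kg, €330,658.55):
Base rate for 1487.81.35 is 1.5% + €0.95/kg.
Origin Belica is the FTA partner but 1487.81.35 is not on the preference list; base rate stands.
Duty = €330,658.55 × 1.5% + 1,895 × €0.95 = €6,760.13.
Total = €15,047.75 + €28,957.46 + €6,760.13 = €50,765.34.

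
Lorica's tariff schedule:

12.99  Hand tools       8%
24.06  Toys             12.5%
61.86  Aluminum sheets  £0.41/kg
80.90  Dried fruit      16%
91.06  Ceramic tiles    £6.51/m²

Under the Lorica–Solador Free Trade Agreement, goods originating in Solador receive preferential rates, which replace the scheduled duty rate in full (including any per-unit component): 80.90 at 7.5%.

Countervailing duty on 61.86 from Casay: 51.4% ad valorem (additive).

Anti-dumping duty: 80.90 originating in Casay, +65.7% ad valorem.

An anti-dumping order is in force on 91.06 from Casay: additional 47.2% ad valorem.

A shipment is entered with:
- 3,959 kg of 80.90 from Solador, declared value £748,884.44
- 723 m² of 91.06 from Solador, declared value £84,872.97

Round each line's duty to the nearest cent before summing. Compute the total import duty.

Line 1 (80.90, Solador, 3,959 kg, £748,884.44):
Base rate for 80.90 is 16%.
Origin Solador qualifies under the Lorica–Solador agreement and 80.90 is covered: preferential rate 7.5% applies instead.
The additional-duty order on 80.90 targets Casay, not Solador; it does not apply.
Duty = £748,884.44 × 7.5% = £56,166.33.
Line 2 (91.06, Solador, 723 m², £84,872.97):
Base rate for 91.06 is £6.51/m².
Origin Solador is the FTA partner but 91.06 is not on the preference list; base rate stands.
The additional-duty order on 91.06 targets Casay, not Solador; it does not apply.
Duty = 723 × £6.51 = £4,706.73.
Total = £56,166.33 + £4,706.73 = £60,873.06.

£60,873.06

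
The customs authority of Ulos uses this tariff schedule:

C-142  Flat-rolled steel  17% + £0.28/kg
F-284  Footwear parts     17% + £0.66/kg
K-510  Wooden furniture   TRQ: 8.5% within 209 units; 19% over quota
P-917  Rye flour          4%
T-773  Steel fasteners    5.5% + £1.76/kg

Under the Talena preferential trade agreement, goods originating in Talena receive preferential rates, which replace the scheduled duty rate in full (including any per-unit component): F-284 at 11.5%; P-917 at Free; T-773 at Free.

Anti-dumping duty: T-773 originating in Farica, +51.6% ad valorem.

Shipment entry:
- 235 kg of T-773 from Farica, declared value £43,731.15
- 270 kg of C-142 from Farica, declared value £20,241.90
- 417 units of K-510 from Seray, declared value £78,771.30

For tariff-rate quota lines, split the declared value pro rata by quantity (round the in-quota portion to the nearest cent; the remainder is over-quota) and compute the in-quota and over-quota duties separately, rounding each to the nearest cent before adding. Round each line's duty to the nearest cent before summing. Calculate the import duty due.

£39,721.95

Line 1 (T-773, Farica, 235 kg, £43,731.15):
Base rate for T-773 is 5.5% + £1.76/kg.
T-773 has an FTA preferential rate, but origin Farica is not Talena; base rate stands.
Additional duty on T-773 from Farica: +51.6%. Applied ad valorem rate: 5.5% + 51.6% = 57.1%.
Duty = £43,731.15 × 57.1% + 235 × £1.76 = £25,384.09.
Line 2 (C-142, Farica, 270 kg, £20,241.90):
Base rate for C-142 is 17% + £0.28/kg.
Duty = £20,241.90 × 17% + 270 × £0.28 = £3,516.72.
Line 3 (K-510, Seray, 417 units, £78,771.30):
Code K-510 is under a tariff-rate quota (threshold 209 units). In-quota: 209 units at 8.5%; over-quota: 208 units at 19%.
Pro-rata value split: in-quota = £78,771.30 × 209/417 = £39,480.10; over-quota = £78,771.30 − £39,480.10 = £39,291.20.
In-quota duty = £39,480.10 × 8.5% = £3,355.81. Over-quota duty = £39,291.20 × 19% = £7,465.33.
Line duty = £3,355.81 + £7,465.33 = £10,821.14.
Total = £25,384.09 + £3,516.72 + £10,821.14 = £39,721.95.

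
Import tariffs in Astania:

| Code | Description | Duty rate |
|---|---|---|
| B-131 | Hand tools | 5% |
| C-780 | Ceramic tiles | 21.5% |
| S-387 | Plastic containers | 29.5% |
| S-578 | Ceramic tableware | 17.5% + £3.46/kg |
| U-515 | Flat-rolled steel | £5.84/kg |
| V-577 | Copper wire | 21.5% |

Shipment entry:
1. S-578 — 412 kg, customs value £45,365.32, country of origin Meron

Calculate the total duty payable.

£9,364.45

Line 1 (S-578, Meron, 412 kg, £45,365.32):
Base rate for S-578 is 17.5% + £3.46/kg.
Duty = £45,365.32 × 17.5% + 412 × £3.46 = £9,364.45.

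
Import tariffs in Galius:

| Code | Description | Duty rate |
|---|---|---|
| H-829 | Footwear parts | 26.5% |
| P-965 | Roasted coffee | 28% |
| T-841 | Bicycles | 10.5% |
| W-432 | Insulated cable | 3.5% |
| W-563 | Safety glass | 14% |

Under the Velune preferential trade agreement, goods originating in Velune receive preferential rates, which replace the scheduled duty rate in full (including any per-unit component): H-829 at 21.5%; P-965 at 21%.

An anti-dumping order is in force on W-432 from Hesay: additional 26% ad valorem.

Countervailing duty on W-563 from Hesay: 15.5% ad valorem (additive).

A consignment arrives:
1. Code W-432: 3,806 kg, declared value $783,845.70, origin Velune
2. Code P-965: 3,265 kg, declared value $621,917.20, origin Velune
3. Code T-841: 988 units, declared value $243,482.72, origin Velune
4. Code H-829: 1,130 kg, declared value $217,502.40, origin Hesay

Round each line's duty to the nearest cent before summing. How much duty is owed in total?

$241,241.04

Line 1 (W-432, Velune, 3,806 kg, $783,845.70):
Base rate for W-432 is 3.5%.
Origin Velune is the FTA partner but W-432 is not on the preference list; base rate stands.
The additional-duty order on W-432 targets Hesay, not Velune; it does not apply.
Duty = $783,845.70 × 3.5% = $27,434.60.
Line 2 (P-965, Velune, 3,265 kg, $621,917.20):
Base rate for P-965 is 28%.
Origin Velune qualifies under the Galius–Velune agreement and P-965 is covered: preferential rate 21% applies instead.
Duty = $621,917.20 × 21% = $130,602.61.
Line 3 (T-841, Velune, 988 units, $243,482.72):
Base rate for T-841 is 10.5%.
Origin Velune is the FTA partner but T-841 is not on the preference list; base rate stands.
Duty = $243,482.72 × 10.5% = $25,565.69.
Line 4 (H-829, Hesay, 1,130 kg, $217,502.40):
Base rate for H-829 is 26.5%.
H-829 has an FTA preferential rate, but origin Hesay is not Velune; base rate stands.
Duty = $217,502.40 × 26.5% = $57,638.14.
Total = $27,434.60 + $130,602.61 + $25,565.69 + $57,638.14 = $241,241.04.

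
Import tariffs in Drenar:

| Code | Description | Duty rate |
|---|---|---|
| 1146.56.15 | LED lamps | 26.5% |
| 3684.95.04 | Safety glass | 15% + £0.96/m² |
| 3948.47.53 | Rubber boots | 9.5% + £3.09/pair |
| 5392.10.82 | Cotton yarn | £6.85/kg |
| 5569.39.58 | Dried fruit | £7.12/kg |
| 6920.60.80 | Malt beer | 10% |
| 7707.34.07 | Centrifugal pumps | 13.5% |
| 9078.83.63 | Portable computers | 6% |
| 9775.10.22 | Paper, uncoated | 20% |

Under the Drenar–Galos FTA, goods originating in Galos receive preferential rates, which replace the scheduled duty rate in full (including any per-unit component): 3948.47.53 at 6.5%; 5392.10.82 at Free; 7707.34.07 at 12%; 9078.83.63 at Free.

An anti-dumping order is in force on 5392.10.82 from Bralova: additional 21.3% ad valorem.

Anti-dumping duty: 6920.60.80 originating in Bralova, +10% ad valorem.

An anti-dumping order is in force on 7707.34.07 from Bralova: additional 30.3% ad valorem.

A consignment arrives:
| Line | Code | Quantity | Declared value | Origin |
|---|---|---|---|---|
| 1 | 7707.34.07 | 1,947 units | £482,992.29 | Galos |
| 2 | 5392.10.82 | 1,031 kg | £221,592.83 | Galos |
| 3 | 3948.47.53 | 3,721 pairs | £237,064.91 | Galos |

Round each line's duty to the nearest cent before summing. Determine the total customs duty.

Line 1 (7707.34.07, Galos, 1,947 units, £482,992.29):
Base rate for 7707.34.07 is 13.5%.
Origin Galos qualifies under the Drenar–Galos agreement and 7707.34.07 is covered: preferential rate 12% applies instead.
The additional-duty order on 7707.34.07 targets Bralova, not Galos; it does not apply.
Duty = £482,992.29 × 12% = £57,959.07.
Line 2 (5392.10.82, Galos, 1,031 kg, £221,592.83):
Base rate for 5392.10.82 is £6.85/kg.
Origin Galos qualifies under the Drenar–Galos agreement and 5392.10.82 is covered: preferential rate Free applies instead.
The additional-duty order on 5392.10.82 targets Bralova, not Galos; it does not apply.
Duty = £221,592.83 × 0% = £0.00.
Line 3 (3948.47.53, Galos, 3,721 pairs, £237,064.91):
Base rate for 3948.47.53 is 9.5% + £3.09/pair.
Origin Galos qualifies under the Drenar–Galos agreement and 3948.47.53 is covered: preferential rate 6.5% applies instead.
Duty = £237,064.91 × 6.5% = £15,409.22.
Total = £57,959.07 + £0.00 + £15,409.22 = £73,368.29.

£73,368.29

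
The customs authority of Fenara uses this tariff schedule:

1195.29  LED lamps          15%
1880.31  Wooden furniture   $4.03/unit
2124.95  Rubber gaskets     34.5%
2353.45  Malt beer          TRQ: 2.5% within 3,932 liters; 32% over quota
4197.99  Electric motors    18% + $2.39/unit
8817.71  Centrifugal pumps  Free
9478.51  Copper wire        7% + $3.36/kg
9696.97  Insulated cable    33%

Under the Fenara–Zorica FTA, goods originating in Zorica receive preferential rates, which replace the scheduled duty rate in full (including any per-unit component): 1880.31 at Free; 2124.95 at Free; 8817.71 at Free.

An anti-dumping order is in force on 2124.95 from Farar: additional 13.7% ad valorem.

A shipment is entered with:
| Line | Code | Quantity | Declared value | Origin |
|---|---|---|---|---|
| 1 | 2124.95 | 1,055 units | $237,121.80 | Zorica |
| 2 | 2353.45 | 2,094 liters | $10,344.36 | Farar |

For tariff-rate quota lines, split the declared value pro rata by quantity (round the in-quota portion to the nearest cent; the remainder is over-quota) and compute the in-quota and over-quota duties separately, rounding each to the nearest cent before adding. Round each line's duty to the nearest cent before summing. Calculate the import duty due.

$258.61

Line 1 (2124.95, Zorica, 1,055 units, $237,121.80):
Base rate for 2124.95 is 34.5%.
Origin Zorica qualifies under the Fenara–Zorica agreement and 2124.95 is covered: preferential rate Free applies instead.
The additional-duty order on 2124.95 targets Farar, not Zorica; it does not apply.
Duty = $237,121.80 × 0% = $0.00.
Line 2 (2353.45, Farar, 2,094 liters, $10,344.36):
Code 2353.45 is under a tariff-rate quota (threshold 3,932 liters). Quantity 2,094 liters is within the quota, so the in-quota rate 2.5% applies to the full value.
Duty = $10,344.36 × 2.5% = $258.61.
Total = $0.00 + $258.61 = $258.61.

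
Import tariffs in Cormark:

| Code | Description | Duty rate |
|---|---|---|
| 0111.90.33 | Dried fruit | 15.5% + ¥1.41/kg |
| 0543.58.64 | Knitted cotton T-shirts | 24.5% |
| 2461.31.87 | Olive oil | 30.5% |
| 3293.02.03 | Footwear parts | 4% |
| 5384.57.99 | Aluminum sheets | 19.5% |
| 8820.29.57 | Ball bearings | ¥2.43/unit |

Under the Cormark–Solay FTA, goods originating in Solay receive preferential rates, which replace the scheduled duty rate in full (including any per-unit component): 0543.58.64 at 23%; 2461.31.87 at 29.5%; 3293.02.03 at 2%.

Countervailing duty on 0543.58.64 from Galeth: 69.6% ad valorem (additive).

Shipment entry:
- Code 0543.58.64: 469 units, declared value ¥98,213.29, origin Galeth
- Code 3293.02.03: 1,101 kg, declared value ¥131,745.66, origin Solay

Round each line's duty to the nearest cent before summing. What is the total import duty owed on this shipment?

¥95,053.62

Line 1 (0543.58.64, Galeth, 469 units, ¥98,213.29):
Base rate for 0543.58.64 is 24.5%.
0543.58.64 has an FTA preferential rate, but origin Galeth is not Solay; base rate stands.
Additional duty on 0543.58.64 from Galeth: +69.6%. Applied ad valorem rate: 24.5% + 69.6% = 94.1%.
Duty = ¥98,213.29 × 94.1% = ¥92,418.71.
Line 2 (3293.02.03, Solay, 1,101 kg, ¥131,745.66):
Base rate for 3293.02.03 is 4%.
Origin Solay qualifies under the Cormark–Solay agreement and 3293.02.03 is covered: preferential rate 2% applies instead.
Duty = ¥131,745.66 × 2% = ¥2,634.91.
Total = ¥92,418.71 + ¥2,634.91 = ¥95,053.62.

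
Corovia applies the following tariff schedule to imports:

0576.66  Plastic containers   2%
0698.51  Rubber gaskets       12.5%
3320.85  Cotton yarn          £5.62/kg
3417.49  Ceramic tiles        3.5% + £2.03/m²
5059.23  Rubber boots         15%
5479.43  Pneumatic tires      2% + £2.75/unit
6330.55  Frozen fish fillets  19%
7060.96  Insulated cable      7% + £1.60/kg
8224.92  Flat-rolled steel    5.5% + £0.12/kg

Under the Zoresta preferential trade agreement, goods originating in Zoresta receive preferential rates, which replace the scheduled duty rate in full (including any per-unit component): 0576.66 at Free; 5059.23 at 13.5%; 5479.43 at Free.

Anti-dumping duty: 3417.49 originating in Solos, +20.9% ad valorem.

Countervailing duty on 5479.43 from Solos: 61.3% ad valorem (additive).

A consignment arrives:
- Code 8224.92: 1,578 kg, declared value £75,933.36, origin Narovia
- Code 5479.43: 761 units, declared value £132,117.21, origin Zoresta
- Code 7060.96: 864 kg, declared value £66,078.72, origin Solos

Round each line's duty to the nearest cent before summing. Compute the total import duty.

Line 1 (8224.92, Narovia, 1,578 kg, £75,933.36):
Base rate for 8224.92 is 5.5% + £0.12/kg.
Duty = £75,933.36 × 5.5% + 1,578 × £0.12 = £4,365.69.
Line 2 (5479.43, Zoresta, 761 units, £132,117.21):
Base rate for 5479.43 is 2% + £2.75/unit.
Origin Zoresta qualifies under the Corovia–Zoresta agreement and 5479.43 is covered: preferential rate Free applies instead.
The additional-duty order on 5479.43 targets Solos, not Zoresta; it does not apply.
Duty = £132,117.21 × 0% = £0.00.
Line 3 (7060.96, Solos, 864 kg, £66,078.72):
Base rate for 7060.96 is 7% + £1.60/kg.
Duty = £66,078.72 × 7% + 864 × £1.60 = £6,007.91.
Total = £4,365.69 + £0.00 + £6,007.91 = £10,373.60.

£10,373.60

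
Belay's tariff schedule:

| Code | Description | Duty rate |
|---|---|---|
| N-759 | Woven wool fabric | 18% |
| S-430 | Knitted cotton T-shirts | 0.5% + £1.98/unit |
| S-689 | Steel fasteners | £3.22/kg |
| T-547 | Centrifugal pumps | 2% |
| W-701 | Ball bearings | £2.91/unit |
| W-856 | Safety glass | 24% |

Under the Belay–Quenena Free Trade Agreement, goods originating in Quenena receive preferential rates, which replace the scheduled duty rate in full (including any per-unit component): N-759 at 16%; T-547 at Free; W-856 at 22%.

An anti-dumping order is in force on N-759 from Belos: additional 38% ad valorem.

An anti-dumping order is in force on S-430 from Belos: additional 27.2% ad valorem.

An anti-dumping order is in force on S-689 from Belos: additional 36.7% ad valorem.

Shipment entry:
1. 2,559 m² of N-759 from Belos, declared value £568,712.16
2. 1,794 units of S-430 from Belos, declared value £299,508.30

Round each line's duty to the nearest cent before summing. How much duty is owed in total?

Line 1 (N-759, Belos, 2,559 m², £568,712.16):
Base rate for N-759 is 18%.
N-759 has an FTA preferential rate, but origin Belos is not Quenena; base rate stands.
Additional duty on N-759 from Belos: +38%. Applied ad valorem rate: 18% + 38% = 56%.
Duty = £568,712.16 × 56% = £318,478.81.
Line 2 (S-430, Belos, 1,794 units, £299,508.30):
Base rate for S-430 is 0.5% + £1.98/unit.
Additional duty on S-430 from Belos: +27.2%. Applied ad valorem rate: 0.5% + 27.2% = 27.7%.
Duty = £299,508.30 × 27.7% + 1,794 × £1.98 = £86,515.92.
Total = £318,478.81 + £86,515.92 = £404,994.73.

£404,994.73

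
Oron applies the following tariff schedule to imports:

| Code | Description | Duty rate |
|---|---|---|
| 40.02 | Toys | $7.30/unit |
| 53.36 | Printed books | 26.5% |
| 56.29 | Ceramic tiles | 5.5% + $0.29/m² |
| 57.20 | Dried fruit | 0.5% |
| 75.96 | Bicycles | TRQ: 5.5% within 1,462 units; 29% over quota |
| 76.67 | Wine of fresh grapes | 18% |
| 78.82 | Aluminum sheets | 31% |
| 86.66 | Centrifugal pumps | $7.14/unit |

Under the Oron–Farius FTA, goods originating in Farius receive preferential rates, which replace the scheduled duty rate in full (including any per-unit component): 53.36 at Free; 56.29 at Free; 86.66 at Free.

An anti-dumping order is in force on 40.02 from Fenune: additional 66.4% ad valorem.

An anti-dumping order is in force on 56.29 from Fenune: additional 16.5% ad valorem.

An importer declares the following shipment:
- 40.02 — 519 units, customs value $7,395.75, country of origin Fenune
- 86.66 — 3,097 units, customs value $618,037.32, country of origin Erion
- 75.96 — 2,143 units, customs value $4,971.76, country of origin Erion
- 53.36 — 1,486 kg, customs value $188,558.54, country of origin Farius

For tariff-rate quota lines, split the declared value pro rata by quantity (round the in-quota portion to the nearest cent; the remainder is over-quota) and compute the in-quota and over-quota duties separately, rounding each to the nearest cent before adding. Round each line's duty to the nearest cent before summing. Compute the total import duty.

Line 1 (40.02, Fenune, 519 units, $7,395.75):
Base rate for 40.02 is $7.30/unit.
Additional duty on 40.02 from Fenune: +66.4% ad valorem. Applied ad valorem rate = 66.4%.
Duty = $7,395.75 × 66.4% + 519 × $7.30 = $8,699.48.
Line 2 (86.66, Erion, 3,097 units, $618,037.32):
Base rate for 86.66 is $7.14/unit.
86.66 has an FTA preferential rate, but origin Erion is not Farius; base rate stands.
Duty = 3,097 × $7.14 = $22,112.58.
Line 3 (75.96, Erion, 2,143 units, $4,971.76):
Code 75.96 is under a tariff-rate quota (threshold 1,462 units). In-quota: 1,462 units at 5.5%; over-quota: 681 units at 29%.
Pro-rata value split: in-quota = $4,971.76 × 1,462/2,143 = $3,391.84; over-quota = $4,971.76 − $3,391.84 = $1,579.92.
In-quota duty = $3,391.84 × 5.5% = $186.55. Over-quota duty = $1,579.92 × 29% = $458.18.
Line duty = $186.55 + $458.18 = $644.73.
Line 4 (53.36, Farius, 1,486 kg, $188,558.54):
Base rate for 53.36 is 26.5%.
Origin Farius qualifies under the Oron–Farius agreement and 53.36 is covered: preferential rate Free applies instead.
Duty = $188,558.54 × 0% = $0.00.
Total = $8,699.48 + $22,112.58 + $644.73 + $0.00 = $31,456.79.

$31,456.79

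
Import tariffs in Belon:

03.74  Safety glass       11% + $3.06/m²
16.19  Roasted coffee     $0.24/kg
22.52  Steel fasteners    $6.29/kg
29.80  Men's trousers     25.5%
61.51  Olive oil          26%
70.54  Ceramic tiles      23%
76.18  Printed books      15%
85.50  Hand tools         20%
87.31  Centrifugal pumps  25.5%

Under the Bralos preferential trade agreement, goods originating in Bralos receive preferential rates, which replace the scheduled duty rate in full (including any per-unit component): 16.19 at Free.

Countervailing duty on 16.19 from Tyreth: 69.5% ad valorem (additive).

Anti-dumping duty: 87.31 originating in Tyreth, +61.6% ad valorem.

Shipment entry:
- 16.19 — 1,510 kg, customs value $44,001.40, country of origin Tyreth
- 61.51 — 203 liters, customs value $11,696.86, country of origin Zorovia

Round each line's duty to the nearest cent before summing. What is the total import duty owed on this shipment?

Line 1 (16.19, Tyreth, 1,510 kg, $44,001.40):
Base rate for 16.19 is $0.24/kg.
16.19 has an FTA preferential rate, but origin Tyreth is not Bralos; base rate stands.
Additional duty on 16.19 from Tyreth: +69.5% ad valorem. Applied ad valorem rate = 69.5%.
Duty = $44,001.40 × 69.5% + 1,510 × $0.24 = $30,943.37.
Line 2 (61.51, Zorovia, 203 liters, $11,696.86):
Base rate for 61.51 is 26%.
Duty = $11,696.86 × 26% = $3,041.18.
Total = $30,943.37 + $3,041.18 = $33,984.55.

$33,984.55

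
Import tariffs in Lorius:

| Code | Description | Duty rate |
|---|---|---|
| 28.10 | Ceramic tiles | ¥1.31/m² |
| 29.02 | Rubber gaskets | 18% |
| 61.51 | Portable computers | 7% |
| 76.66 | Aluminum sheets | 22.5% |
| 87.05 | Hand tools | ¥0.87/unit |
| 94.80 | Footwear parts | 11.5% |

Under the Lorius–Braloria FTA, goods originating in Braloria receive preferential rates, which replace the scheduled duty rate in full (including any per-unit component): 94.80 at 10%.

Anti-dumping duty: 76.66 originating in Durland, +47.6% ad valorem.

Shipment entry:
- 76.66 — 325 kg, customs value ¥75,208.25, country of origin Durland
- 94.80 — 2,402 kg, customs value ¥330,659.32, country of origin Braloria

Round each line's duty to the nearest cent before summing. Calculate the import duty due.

Line 1 (76.66, Durland, 325 kg, ¥75,208.25):
Base rate for 76.66 is 22.5%.
Additional duty on 76.66 from Durland: +47.6%. Applied ad valorem rate: 22.5% + 47.6% = 70.1%.
Duty = ¥75,208.25 × 70.1% = ¥52,720.98.
Line 2 (94.80, Braloria, 2,402 kg, ¥330,659.32):
Base rate for 94.80 is 11.5%.
Origin Braloria qualifies under the Lorius–Braloria agreement and 94.80 is covered: preferential rate 10% applies instead.
Duty = ¥330,659.32 × 10% = ¥33,065.93.
Total = ¥52,720.98 + ¥33,065.93 = ¥85,786.91.

¥85,786.91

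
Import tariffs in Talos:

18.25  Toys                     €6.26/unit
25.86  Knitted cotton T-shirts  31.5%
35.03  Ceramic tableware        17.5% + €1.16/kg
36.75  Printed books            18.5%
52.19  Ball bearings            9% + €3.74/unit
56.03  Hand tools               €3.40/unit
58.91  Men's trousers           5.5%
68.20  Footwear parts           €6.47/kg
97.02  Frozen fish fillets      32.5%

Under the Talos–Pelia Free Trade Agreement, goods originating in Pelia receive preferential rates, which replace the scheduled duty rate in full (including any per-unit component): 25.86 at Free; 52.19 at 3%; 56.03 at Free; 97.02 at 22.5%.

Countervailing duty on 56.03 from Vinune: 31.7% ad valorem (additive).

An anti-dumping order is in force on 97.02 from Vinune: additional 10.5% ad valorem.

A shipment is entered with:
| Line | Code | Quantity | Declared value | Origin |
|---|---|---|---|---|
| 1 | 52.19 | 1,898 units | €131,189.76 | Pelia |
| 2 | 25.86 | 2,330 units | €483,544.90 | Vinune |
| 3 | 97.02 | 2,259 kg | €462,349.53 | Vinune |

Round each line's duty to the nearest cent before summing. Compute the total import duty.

€355,062.63

Line 1 (52.19, Pelia, 1,898 units, €131,189.76):
Base rate for 52.19 is 9% + €3.74/unit.
Origin Pelia qualifies under the Talos–Pelia agreement and 52.19 is covered: preferential rate 3% applies instead.
Duty = €131,189.76 × 3% = €3,935.69.
Line 2 (25.86, Vinune, 2,330 units, €483,544.90):
Base rate for 25.86 is 31.5%.
25.86 has an FTA preferential rate, but origin Vinune is not Pelia; base rate stands.
Duty = €483,544.90 × 31.5% = €152,316.64.
Line 3 (97.02, Vinune, 2,259 kg, €462,349.53):
Base rate for 97.02 is 32.5%.
97.02 has an FTA preferential rate, but origin Vinune is not Pelia; base rate stands.
Additional duty on 97.02 from Vinune: +10.5%. Applied ad valorem rate: 32.5% + 10.5% = 43%.
Duty = €462,349.53 × 43% = €198,810.30.
Total = €3,935.69 + €152,316.64 + €198,810.30 = €355,062.63.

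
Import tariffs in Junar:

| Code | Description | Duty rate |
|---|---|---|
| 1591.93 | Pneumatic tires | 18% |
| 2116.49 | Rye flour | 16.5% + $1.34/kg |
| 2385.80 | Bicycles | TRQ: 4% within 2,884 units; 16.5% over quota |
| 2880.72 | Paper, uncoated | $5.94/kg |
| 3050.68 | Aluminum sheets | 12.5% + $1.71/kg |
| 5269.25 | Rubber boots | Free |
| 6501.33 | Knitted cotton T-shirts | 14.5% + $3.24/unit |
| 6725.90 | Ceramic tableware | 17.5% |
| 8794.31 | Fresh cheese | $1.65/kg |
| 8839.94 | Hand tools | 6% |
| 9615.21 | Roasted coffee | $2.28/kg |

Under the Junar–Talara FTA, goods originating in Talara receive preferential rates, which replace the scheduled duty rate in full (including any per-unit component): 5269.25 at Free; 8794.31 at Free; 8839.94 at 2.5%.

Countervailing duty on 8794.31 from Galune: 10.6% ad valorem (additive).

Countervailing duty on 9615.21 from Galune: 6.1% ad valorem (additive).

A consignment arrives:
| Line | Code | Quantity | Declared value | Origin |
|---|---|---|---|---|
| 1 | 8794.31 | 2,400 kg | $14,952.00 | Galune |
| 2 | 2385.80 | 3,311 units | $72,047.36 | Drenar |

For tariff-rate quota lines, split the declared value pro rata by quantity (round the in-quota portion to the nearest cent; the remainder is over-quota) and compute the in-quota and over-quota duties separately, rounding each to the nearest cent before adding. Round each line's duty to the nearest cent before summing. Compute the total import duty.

$9,588.24

Line 1 (8794.31, Galune, 2,400 kg, $14,952.00):
Base rate for 8794.31 is $1.65/kg.
8794.31 has an FTA preferential rate, but origin Galune is not Talara; base rate stands.
Additional duty on 8794.31 from Galune: +10.6% ad valorem. Applied ad valorem rate = 10.6%.
Duty = $14,952.00 × 10.6% + 2,400 × $1.65 = $5,544.91.
Line 2 (2385.80, Drenar, 3,311 units, $72,047.36):
Code 2385.80 is under a tariff-rate quota (threshold 2,884 units). In-quota: 2,884 units at 4%; over-quota: 427 units at 16.5%.
Pro-rata value split: in-quota = $72,047.36 × 2,884/3,311 = $62,755.84; over-quota = $72,047.36 − $62,755.84 = $9,291.52.
In-quota duty = $62,755.84 × 4% = $2,510.23. Over-quota duty = $9,291.52 × 16.5% = $1,533.10.
Line duty = $2,510.23 + $1,533.10 = $4,043.33.
Total = $5,544.91 + $4,043.33 = $9,588.24.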